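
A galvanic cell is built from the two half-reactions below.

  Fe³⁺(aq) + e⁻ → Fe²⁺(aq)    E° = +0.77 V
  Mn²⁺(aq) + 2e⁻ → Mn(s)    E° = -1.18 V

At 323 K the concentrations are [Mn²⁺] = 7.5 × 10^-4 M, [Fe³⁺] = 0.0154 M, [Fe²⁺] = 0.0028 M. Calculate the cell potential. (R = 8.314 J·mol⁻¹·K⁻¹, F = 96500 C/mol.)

2.10 V

The Fe³⁺/Fe²⁺ couple has the higher reduction potential and acts as the cathode, so E°_cell = +0.77 − (-1.18) = 1.95 V.
Balancing electrons gives n = 2; the reaction quotient is Q = [Mn²⁺]·[Fe²⁺]^2/[Fe³⁺]^2 = 2.48 × 10^-5.
E = E° − (RT/nF) ln Q = 1.95 − (8.314×323)/(2×96500) × (-10.605) = 1.950 + 0.148 = 2.098 V.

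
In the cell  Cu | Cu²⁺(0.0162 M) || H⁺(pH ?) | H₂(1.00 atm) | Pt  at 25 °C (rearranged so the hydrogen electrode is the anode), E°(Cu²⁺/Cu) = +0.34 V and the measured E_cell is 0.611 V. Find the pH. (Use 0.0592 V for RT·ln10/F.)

pH = 5.47

E°_cell = 0.34 V and n = 2.
log Q = n(E° − E)/0.0592 = 2×(0.34 − 0.611)/0.0592 = -9.155.
With Q = [H⁺]^2 / ([Cu²⁺]·P(H₂)), solving for [H⁺] gives log[H⁺] = -5.473, so pH = 5.47.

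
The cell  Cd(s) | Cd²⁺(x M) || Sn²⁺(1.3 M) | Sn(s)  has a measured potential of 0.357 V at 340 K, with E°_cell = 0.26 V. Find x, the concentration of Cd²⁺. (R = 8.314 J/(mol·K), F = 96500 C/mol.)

0.0017 M

From the Nernst equation, ln Q = nF(E° − E)/RT = 2×96500×(0.26 − 0.357)/(8.314×340) = -6.623, so Q = 0.00133.
With Q = [Cd²⁺]/[Sn²⁺] and the known concentrations, [Cd²⁺] in the numerator gives [Cd²⁺] = 0.0017 M.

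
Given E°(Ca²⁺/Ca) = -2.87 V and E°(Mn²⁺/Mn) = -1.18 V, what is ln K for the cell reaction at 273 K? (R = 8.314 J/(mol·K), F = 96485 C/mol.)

ln K = 143.7

E°_cell = -1.18 − (-2.87) = 1.69 V, with n = 2 electrons transferred.
At equilibrium E = 0, so the Nernst equation gives ln K = nFE°/RT = (2)(96485)(1.69)/((8.314)(273)) = 143.68.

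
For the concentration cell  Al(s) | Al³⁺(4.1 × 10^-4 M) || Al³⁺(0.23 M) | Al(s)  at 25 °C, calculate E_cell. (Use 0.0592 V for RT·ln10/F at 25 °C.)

Both half-cells are Al³⁺/Al, so E°_cell = 0. The concentrated side is the cathode; the cell reaction moves Al³⁺ from high to low concentration with n = 3.
Q = [Al³⁺]_dilute/[Al³⁺]_conc = 4.1 × 10^-4/0.23 = 0.00178.
E = 0 − (0.0592/3) log Q = −(0.0592/3)(-2.749) = 0.0542 V.

0.054 V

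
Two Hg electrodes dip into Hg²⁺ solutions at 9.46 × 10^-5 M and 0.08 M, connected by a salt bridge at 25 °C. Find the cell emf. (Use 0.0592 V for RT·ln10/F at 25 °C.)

Both half-cells are Hg²⁺/Hg, so E°_cell = 0. The concentrated side is the cathode; the cell reaction moves Hg²⁺ from high to low concentration with n = 2.
Q = [Hg²⁺]_dilute/[Hg²⁺]_conc = 9.46 × 10^-5/0.08 = 0.00118.
E = 0 − (0.0592/2) log Q = −(0.0592/2)(-2.927) = 0.0866 V.

0.087 V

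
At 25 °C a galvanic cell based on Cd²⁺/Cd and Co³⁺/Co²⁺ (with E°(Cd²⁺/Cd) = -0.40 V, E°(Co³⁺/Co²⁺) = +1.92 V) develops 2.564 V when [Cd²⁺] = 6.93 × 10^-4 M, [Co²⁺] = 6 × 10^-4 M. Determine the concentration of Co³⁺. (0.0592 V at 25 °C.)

0.21 M

From the Nernst equation, log Q = n(E° − E)/0.0592 = 2(2.32 − 2.564)/0.0592 = -8.243, so Q = 5.71 × 10^-9.
With Q = [Cd²⁺]·[Co²⁺]^2/[Co³⁺]^2 and the known concentrations, [Co³⁺]^2 in the denominator gives [Co³⁺] = 0.21 M.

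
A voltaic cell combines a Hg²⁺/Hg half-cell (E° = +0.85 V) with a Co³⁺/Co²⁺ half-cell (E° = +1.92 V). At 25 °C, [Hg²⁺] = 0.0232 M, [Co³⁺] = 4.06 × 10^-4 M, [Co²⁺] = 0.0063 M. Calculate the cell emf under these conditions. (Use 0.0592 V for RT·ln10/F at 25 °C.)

1.05 V

The Co³⁺/Co²⁺ couple has the higher reduction potential and acts as the cathode, so E°_cell = +1.92 − (+0.85) = 1.07 V.
Balancing electrons gives n = 2; the reaction quotient is Q = [Hg²⁺]·[Co²⁺]^2/[Co³⁺]^2 = 5.59.
At 25 °C, E = E° − (0.0592/n) log Q = 1.07 − (0.0592/2)(0.747) = 1.070 − 0.022 = 1.048 V.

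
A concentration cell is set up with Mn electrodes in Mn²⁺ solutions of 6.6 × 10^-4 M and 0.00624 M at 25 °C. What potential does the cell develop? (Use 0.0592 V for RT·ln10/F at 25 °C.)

0.029 V

Both half-cells are Mn²⁺/Mn, so E°_cell = 0. The concentrated side is the cathode; the cell reaction moves Mn²⁺ from high to low concentration with n = 2.
Q = [Mn²⁺]_dilute/[Mn²⁺]_conc = 6.6 × 10^-4/0.00624 = 0.106.
E = 0 − (0.0592/2) log Q = −(0.0592/2)(-0.976) = 0.0289 V.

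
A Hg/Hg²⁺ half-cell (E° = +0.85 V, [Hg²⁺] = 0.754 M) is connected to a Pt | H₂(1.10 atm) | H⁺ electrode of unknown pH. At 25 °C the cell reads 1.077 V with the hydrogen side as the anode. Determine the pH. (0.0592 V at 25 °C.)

E°_cell = 0.85 V and n = 2.
log Q = n(E° − E)/0.0592 = 2×(0.85 − 1.077)/0.0592 = -7.669.
With Q = [H⁺]^2 / ([Hg²⁺]·P(H₂)), solving for [H⁺] gives log[H⁺] = -3.875, so pH = 3.88.

pH = 3.88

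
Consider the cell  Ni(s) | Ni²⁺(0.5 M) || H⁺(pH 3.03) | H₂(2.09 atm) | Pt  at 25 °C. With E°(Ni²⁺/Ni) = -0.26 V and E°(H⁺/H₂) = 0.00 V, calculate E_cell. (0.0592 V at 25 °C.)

0.080 V

The hydrogen couple is the cathode, so E°_cell = 0.26 V; n = 2.
[H⁺] = 10^(−3.03) = 9.3 × 10^-4 M, and Q = [Ni²⁺]·P(H₂) / [H⁺]^2 = 1.2 × 10^6.
E = E° − (0.0592/2) log Q = 0.26 − (0.0592/2)(6.079) = 0.080 V.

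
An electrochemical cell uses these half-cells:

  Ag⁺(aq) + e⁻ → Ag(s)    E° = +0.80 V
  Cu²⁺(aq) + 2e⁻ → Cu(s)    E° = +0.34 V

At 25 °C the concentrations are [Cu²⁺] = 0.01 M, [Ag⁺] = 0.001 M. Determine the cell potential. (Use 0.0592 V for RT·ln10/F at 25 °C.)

0.342 V

The Ag⁺/Ag couple has the higher reduction potential and acts as the cathode, so E°_cell = +0.80 − (+0.34) = 0.46 V.
Balancing electrons gives n = 2; the reaction quotient is Q = [Cu²⁺]/[Ag⁺]^2 = 1 × 10^4.
At 25 °C, E = E° − (0.0592/n) log Q = 0.46 − (0.0592/2)(4.000) = 0.460 − 0.118 = 0.342 V.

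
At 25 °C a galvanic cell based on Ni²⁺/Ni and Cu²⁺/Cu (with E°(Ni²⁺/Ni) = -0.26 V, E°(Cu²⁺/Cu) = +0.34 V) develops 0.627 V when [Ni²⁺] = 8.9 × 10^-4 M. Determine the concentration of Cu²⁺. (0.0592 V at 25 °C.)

0.0073 M

From the Nernst equation, log Q = n(E° − E)/0.0592 = 2(0.60 − 0.627)/0.0592 = -0.912, so Q = 0.122.
With Q = [Ni²⁺]/[Cu²⁺] and the known concentrations, [Cu²⁺] in the denominator gives [Cu²⁺] = 0.0073 M.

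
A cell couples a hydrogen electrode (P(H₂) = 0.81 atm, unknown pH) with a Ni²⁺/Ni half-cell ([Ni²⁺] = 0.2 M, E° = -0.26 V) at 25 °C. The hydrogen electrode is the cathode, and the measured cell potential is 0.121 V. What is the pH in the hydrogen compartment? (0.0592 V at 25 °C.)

E°_cell = 0.26 V and n = 2.
log Q = n(E° − E)/0.0592 = 2×(0.26 − 0.121)/0.0592 = 4.696.
With Q = [Ni²⁺]·P(H₂) / [H⁺]^2, solving for [H⁺] gives log[H⁺] = -2.743, so pH = 2.74.

pH = 2.74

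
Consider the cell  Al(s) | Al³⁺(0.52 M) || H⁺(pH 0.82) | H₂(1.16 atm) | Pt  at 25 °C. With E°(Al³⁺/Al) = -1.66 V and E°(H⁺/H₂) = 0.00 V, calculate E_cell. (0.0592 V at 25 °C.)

The hydrogen couple is the cathode, so E°_cell = 1.66 V; n = 6.
[H⁺] = 10^(−0.82) = 0.15 M, and Q = [Al³⁺]^2·P(H₂)^3 / [H⁺]^6 = 3.51 × 10^4.
E = E° − (0.0592/6) log Q = 1.66 − (0.0592/6)(4.545) = 1.615 V.

1.62 V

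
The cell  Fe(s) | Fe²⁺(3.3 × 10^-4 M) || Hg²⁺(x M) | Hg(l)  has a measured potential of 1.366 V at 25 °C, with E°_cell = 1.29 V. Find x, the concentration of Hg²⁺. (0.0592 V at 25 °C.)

0.12 M

From the Nernst equation, log Q = n(E° − E)/0.0592 = 2(1.29 − 1.366)/0.0592 = -2.568, so Q = 0.00271.
With Q = [Fe²⁺]/[Hg²⁺] and the known concentrations, [Hg²⁺] in the denominator gives [Hg²⁺] = 0.12 M.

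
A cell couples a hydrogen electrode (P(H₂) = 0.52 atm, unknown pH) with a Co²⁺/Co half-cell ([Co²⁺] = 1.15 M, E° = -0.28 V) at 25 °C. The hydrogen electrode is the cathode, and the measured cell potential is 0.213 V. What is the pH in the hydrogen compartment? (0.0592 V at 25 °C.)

pH = 1.24

E°_cell = 0.28 V and n = 2.
log Q = n(E° − E)/0.0592 = 2×(0.28 − 0.213)/0.0592 = 2.264.
With Q = [Co²⁺]·P(H₂) / [H⁺]^2, solving for [H⁺] gives log[H⁺] = -1.243, so pH = 1.24.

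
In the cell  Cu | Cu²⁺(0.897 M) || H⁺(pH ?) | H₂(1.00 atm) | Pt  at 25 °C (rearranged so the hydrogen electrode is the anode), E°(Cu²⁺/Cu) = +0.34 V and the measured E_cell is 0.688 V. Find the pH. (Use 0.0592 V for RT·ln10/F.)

pH = 5.90

E°_cell = 0.34 V and n = 2.
log Q = n(E° − E)/0.0592 = 2×(0.34 − 0.688)/0.0592 = -11.757.
With Q = [H⁺]^2 / ([Cu²⁺]·P(H₂)), solving for [H⁺] gives log[H⁺] = -5.902, so pH = 5.90.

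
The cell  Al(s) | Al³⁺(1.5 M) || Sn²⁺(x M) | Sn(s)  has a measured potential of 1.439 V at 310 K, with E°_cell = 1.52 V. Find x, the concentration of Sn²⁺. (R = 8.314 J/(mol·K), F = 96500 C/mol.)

0.003 M

From the Nernst equation, ln Q = nF(E° − E)/RT = 6×96500×(1.52 − 1.439)/(8.314×310) = 18.197, so Q = 7.99 × 10^7.
With Q = [Al³⁺]^2/[Sn²⁺]^3 and the known concentrations, [Sn²⁺]^3 in the denominator gives [Sn²⁺] = 0.003 M.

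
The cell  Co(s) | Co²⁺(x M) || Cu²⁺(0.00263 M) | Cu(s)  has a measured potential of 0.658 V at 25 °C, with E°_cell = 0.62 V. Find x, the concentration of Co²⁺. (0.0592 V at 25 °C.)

1.4 × 10^-4 M

From the Nernst equation, log Q = n(E° − E)/0.0592 = 2(0.62 − 0.658)/0.0592 = -1.284, so Q = 0.0520.
With Q = [Co²⁺]/[Cu²⁺] and the known concentrations, [Co²⁺] in the numerator gives [Co²⁺] = 1.4 × 10^-4 M.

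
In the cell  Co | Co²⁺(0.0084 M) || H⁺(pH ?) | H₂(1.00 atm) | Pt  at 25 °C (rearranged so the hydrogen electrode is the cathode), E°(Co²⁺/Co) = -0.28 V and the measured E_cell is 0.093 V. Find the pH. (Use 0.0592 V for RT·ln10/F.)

E°_cell = 0.28 V and n = 2.
log Q = n(E° − E)/0.0592 = 2×(0.28 − 0.093)/0.0592 = 6.318.
With Q = [Co²⁺]·P(H₂) / [H⁺]^2, solving for [H⁺] gives log[H⁺] = -4.197, so pH = 4.20.

pH = 4.20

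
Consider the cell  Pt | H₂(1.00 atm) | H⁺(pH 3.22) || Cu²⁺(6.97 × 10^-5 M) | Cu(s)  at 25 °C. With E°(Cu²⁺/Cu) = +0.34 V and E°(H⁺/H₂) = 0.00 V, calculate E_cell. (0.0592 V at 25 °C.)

The Cu²⁺/Cu couple is the cathode, so E°_cell = 0.34 V; n = 2.
[H⁺] = 10^(−3.22) = 6 × 10^-4 M, and Q = [H⁺]^2 / ([Cu²⁺]·P(H₂)) = 0.00521.
E = E° − (0.0592/2) log Q = 0.34 − (0.0592/2)(-2.283) = 0.408 V.

0.41 V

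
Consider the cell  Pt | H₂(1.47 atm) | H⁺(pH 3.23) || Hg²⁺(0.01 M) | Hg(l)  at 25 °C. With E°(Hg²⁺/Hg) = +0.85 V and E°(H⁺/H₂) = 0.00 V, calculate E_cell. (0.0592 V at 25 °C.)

0.99 V

The Hg²⁺/Hg couple is the cathode, so E°_cell = 0.85 V; n = 2.
[H⁺] = 10^(−3.23) = 5.9 × 10^-4 M, and Q = [H⁺]^2 / ([Hg²⁺]·P(H₂)) = 2.36 × 10^-5.
E = E° − (0.0592/2) log Q = 0.85 − (0.0592/2)(-4.627) = 0.987 V.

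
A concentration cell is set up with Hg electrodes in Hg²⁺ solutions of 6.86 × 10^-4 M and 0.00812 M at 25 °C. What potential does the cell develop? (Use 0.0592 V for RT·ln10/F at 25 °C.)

Both half-cells are Hg²⁺/Hg, so E°_cell = 0. The concentrated side is the cathode; the cell reaction moves Hg²⁺ from high to low concentration with n = 2.
Q = [Hg²⁺]_dilute/[Hg²⁺]_conc = 6.86 × 10^-4/0.00812 = 0.0845.
E = 0 − (0.0592/2) log Q = −(0.0592/2)(-1.073) = 0.0318 V.

0.032 V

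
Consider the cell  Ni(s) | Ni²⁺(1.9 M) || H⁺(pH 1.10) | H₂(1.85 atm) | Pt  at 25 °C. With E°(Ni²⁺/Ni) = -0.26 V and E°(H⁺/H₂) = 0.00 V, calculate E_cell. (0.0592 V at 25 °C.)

0.18 V

The hydrogen couple is the cathode, so E°_cell = 0.26 V; n = 2.
[H⁺] = 10^(−1.10) = 0.079 M, and Q = [Ni²⁺]·P(H₂) / [H⁺]^2 = 557.
E = E° − (0.0592/2) log Q = 0.26 − (0.0592/2)(2.746) = 0.179 V.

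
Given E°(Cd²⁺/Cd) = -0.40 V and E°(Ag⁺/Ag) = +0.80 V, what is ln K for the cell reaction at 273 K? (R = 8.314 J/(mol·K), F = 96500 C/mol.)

E°_cell = +0.80 − (-0.40) = 1.20 V, with n = 2 electrons transferred.
At equilibrium E = 0, so the Nernst equation gives ln K = nFE°/RT = (2)(96500)(1.20)/((8.314)(273)) = 102.04.

ln K = 102.0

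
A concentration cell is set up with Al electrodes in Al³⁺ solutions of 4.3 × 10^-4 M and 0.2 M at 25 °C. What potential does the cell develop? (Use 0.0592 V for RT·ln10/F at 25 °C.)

Both half-cells are Al³⁺/Al, so E°_cell = 0. The concentrated side is the cathode; the cell reaction moves Al³⁺ from high to low concentration with n = 3.
Q = [Al³⁺]_dilute/[Al³⁺]_conc = 4.3 × 10^-4/0.2 = 0.00215.
E = 0 − (0.0592/3) log Q = −(0.0592/3)(-2.668) = 0.0526 V.

0.053 V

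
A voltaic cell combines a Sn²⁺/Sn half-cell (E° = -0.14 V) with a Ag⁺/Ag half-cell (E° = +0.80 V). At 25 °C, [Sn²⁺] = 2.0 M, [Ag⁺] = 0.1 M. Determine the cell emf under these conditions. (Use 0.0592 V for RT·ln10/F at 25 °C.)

0.872 V

The Ag⁺/Ag couple has the higher reduction potential and acts as the cathode, so E°_cell = +0.80 − (-0.14) = 0.94 V.
Balancing electrons gives n = 2; the reaction quotient is Q = [Sn²⁺]/[Ag⁺]^2 = 200.
At 25 °C, E = E° − (0.0592/n) log Q = 0.94 − (0.0592/2)(2.301) = 0.940 − 0.068 = 0.872 V.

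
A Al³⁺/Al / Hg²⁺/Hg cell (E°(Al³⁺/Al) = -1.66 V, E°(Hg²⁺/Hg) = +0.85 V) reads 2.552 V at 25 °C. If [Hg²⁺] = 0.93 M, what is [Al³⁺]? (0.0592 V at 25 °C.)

0.0067 M

From the Nernst equation, log Q = n(E° − E)/0.0592 = 6(2.51 − 2.552)/0.0592 = -4.257, so Q = 5.54 × 10^-5.
With Q = [Al³⁺]^2/[Hg²⁺]^3 and the known concentrations, [Al³⁺]^2 in the numerator gives [Al³⁺] = 0.0067 M.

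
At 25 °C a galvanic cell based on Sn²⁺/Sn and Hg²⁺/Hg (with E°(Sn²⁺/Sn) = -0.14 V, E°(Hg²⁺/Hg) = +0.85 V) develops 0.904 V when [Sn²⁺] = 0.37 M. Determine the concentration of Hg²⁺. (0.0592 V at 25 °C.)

4.6 × 10^-4 M

From the Nernst equation, log Q = n(E° − E)/0.0592 = 2(0.99 − 0.904)/0.0592 = 2.905, so Q = 804.
With Q = [Sn²⁺]/[Hg²⁺] and the known concentrations, [Hg²⁺] in the denominator gives [Hg²⁺] = 4.6 × 10^-4 M.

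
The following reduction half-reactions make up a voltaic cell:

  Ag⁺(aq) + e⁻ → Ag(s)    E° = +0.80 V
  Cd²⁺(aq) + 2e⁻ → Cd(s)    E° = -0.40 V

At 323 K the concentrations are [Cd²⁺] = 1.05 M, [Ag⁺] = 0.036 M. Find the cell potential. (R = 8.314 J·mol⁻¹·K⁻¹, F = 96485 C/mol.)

1.11 V

The Ag⁺/Ag couple has the higher reduction potential and acts as the cathode, so E°_cell = +0.80 − (-0.40) = 1.20 V.
Balancing electrons gives n = 2; the reaction quotient is Q = [Cd²⁺]/[Ag⁺]^2 = 810.
E = E° − (RT/nF) ln Q = 1.20 − (8.314×323)/(2×96485) × (6.697) = 1.200 − 0.093 = 1.107 V.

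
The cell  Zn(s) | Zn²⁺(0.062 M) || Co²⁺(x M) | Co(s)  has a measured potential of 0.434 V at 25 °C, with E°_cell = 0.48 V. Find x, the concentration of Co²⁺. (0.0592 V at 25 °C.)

0.0017 M

From the Nernst equation, log Q = n(E° − E)/0.0592 = 2(0.48 − 0.434)/0.0592 = 1.554, so Q = 35.8.
With Q = [Zn²⁺]/[Co²⁺] and the known concentrations, [Co²⁺] in the denominator gives [Co²⁺] = 0.0017 M.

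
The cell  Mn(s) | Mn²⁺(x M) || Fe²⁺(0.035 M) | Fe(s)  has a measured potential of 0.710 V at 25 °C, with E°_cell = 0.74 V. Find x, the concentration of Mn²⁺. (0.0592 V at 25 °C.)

From the Nernst equation, log Q = n(E° − E)/0.0592 = 2(0.74 − 0.710)/0.0592 = 1.014, so Q = 10.3.
With Q = [Mn²⁺]/[Fe²⁺] and the known concentrations, [Mn²⁺] in the numerator gives [Mn²⁺] = 0.36 M.

0.36 M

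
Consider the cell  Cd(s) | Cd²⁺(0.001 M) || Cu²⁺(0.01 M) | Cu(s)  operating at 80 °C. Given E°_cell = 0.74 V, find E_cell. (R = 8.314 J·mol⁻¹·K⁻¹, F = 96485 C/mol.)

0.775 V

Balancing electrons gives n = 2; the reaction quotient is Q = [Cd²⁺]/[Cu²⁺] = 0.100.
E = E° − (RT/nF) ln Q = 0.74 − (8.314×353)/(2×96485) × (-2.303) = 0.740 + 0.035 = 0.775 V.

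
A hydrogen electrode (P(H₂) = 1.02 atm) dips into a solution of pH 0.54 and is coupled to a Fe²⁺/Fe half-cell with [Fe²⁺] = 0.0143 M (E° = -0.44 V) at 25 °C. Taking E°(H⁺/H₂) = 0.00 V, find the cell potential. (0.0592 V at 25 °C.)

The hydrogen couple is the cathode, so E°_cell = 0.44 V; n = 2.
[H⁺] = 10^(−0.54) = 0.29 M, and Q = [Fe²⁺]·P(H₂) / [H⁺]^2 = 0.175.
E = E° − (0.0592/2) log Q = 0.44 − (0.0592/2)(-0.756) = 0.462 V.

0.46 V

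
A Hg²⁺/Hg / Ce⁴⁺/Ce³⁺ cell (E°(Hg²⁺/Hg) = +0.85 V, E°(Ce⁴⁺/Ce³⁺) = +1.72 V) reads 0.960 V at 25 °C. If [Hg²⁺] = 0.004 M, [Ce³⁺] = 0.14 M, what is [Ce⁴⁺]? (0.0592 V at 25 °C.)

0.29 M

From the Nernst equation, log Q = n(E° − E)/0.0592 = 2(0.87 − 0.960)/0.0592 = -3.041, so Q = 9.11 × 10^-4.
With Q = [Hg²⁺]·[Ce³⁺]^2/[Ce⁴⁺]^2 and the known concentrations, [Ce⁴⁺]^2 in the denominator gives [Ce⁴⁺] = 0.29 M.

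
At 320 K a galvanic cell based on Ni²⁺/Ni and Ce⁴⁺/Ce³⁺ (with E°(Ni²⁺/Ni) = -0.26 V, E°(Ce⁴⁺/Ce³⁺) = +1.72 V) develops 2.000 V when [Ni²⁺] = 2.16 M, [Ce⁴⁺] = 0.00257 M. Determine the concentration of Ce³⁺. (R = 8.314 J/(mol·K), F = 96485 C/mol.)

8.5 × 10^-4 M

From the Nernst equation, ln Q = nF(E° − E)/RT = 2×96485×(1.98 − 2.000)/(8.314×320) = -1.451, so Q = 0.234.
With Q = [Ni²⁺]·[Ce³⁺]^2/[Ce⁴⁺]^2 and the known concentrations, [Ce³⁺]^2 in the numerator gives [Ce³⁺] = 8.5 × 10^-4 M.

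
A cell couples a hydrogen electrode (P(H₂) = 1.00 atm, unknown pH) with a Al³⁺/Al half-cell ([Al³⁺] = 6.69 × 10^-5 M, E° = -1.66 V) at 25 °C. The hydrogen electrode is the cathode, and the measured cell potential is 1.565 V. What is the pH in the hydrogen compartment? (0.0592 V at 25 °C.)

pH = 3.00

E°_cell = 1.66 V and n = 6.
log Q = n(E° − E)/0.0592 = 6×(1.66 − 1.565)/0.0592 = 9.628.
With Q = [Al³⁺]^2·P(H₂)^3 / [H⁺]^6, solving for [H⁺] gives log[H⁺] = -2.996, so pH = 3.00.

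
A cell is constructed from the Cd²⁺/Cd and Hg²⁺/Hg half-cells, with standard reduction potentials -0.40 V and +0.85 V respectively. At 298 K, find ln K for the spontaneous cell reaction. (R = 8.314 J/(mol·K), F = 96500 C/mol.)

ln K = 97.4

E°_cell = +0.85 − (-0.40) = 1.25 V, with n = 2 electrons transferred.
At equilibrium E = 0, so the Nernst equation gives ln K = nFE°/RT = (2)(96500)(1.25)/((8.314)(298)) = 97.37.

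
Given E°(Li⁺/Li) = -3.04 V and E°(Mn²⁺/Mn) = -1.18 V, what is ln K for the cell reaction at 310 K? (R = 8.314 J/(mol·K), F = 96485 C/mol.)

E°_cell = -1.18 − (-3.04) = 1.86 V, with n = 2 electrons transferred.
At equilibrium E = 0, so the Nernst equation gives ln K = nFE°/RT = (2)(96485)(1.86)/((8.314)(310)) = 139.26.

ln K = 139.3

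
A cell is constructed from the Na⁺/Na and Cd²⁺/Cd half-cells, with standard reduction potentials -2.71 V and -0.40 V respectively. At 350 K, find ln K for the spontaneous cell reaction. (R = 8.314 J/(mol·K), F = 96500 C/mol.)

E°_cell = -0.40 − (-2.71) = 2.31 V, with n = 2 electrons transferred.
At equilibrium E = 0, so the Nernst equation gives ln K = nFE°/RT = (2)(96500)(2.31)/((8.314)(350)) = 153.21.

ln K = 153.2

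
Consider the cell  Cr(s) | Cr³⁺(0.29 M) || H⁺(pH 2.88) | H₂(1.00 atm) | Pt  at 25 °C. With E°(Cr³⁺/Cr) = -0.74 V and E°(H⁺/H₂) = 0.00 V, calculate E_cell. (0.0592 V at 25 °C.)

The hydrogen couple is the cathode, so E°_cell = 0.74 V; n = 6.
[H⁺] = 10^(−2.88) = 0.0013 M, and Q = [Cr³⁺]^2·P(H₂)^3 / [H⁺]^6 = 1.6 × 10^16.
E = E° − (0.0592/6) log Q = 0.74 − (0.0592/6)(16.205) = 0.580 V.

0.58 V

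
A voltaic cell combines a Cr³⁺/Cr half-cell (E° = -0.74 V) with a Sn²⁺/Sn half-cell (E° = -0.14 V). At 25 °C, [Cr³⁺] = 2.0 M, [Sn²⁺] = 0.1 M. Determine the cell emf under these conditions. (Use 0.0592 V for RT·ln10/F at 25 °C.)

The Sn²⁺/Sn couple has the higher reduction potential and acts as the cathode, so E°_cell = -0.14 − (-0.74) = 0.60 V.
Balancing electrons gives n = 6; the reaction quotient is Q = [Cr³⁺]^2/[Sn²⁺]^3 = 4000.
At 25 °C, E = E° − (0.0592/n) log Q = 0.60 − (0.0592/6)(3.602) = 0.600 − 0.036 = 0.564 V.

0.564 V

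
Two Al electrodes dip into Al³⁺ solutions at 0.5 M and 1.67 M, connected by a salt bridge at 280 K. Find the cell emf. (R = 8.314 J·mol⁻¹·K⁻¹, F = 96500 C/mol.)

Both half-cells are Al³⁺/Al, so E°_cell = 0. The concentrated side is the cathode; the cell reaction moves Al³⁺ from high to low concentration with n = 3.
Q = [Al³⁺]_dilute/[Al³⁺]_conc = 0.5/1.67 = 0.299.
E = 0 − (RT/nF) ln Q = −((8.314×280)/(3×96500))(-1.206) = 0.0097 V.

0.010 V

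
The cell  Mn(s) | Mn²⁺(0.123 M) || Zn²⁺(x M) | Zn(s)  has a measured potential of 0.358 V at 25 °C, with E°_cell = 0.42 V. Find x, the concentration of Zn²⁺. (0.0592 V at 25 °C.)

From the Nernst equation, log Q = n(E° − E)/0.0592 = 2(0.42 − 0.358)/0.0592 = 2.095, so Q = 124.
With Q = [Mn²⁺]/[Zn²⁺] and the known concentrations, [Zn²⁺] in the denominator gives [Zn²⁺] = 9.9 × 10^-4 M.

9.9 × 10^-4 M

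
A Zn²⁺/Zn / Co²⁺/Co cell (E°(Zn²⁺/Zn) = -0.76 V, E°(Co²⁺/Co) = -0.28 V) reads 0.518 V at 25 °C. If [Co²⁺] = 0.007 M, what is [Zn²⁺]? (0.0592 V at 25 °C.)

From the Nernst equation, log Q = n(E° − E)/0.0592 = 2(0.48 − 0.518)/0.0592 = -1.284, so Q = 0.0520.
With Q = [Zn²⁺]/[Co²⁺] and the known concentrations, [Zn²⁺] in the numerator gives [Zn²⁺] = 3.6 × 10^-4 M.

3.6 × 10^-4 M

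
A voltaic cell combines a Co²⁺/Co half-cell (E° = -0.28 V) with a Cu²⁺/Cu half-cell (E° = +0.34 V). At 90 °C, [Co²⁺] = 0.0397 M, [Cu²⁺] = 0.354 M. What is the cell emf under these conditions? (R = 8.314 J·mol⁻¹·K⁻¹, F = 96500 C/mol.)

0.654 V

The Cu²⁺/Cu couple has the higher reduction potential and acts as the cathode, so E°_cell = +0.34 − (-0.28) = 0.62 V.
Balancing electrons gives n = 2; the reaction quotient is Q = [Co²⁺]/[Cu²⁺] = 0.112.
E = E° − (RT/nF) ln Q = 0.62 − (8.314×363)/(2×96500) × (-2.188) = 0.620 + 0.034 = 0.654 V.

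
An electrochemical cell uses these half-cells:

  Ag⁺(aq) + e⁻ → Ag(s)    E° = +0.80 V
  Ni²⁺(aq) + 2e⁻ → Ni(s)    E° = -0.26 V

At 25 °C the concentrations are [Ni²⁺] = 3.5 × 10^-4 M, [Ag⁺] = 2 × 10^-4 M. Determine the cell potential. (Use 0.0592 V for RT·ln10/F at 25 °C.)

0.943 V

The Ag⁺/Ag couple has the higher reduction potential and acts as the cathode, so E°_cell = +0.80 − (-0.26) = 1.06 V.
Balancing electrons gives n = 2; the reaction quotient is Q = [Ni²⁺]/[Ag⁺]^2 = 8750.
At 25 °C, E = E° − (0.0592/n) log Q = 1.06 − (0.0592/2)(3.942) = 1.060 − 0.117 = 0.943 V.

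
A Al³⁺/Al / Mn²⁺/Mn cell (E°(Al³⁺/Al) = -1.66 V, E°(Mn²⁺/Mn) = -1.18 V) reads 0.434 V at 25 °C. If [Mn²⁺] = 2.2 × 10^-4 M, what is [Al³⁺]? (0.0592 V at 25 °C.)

7 × 10^-4 M

From the Nernst equation, log Q = n(E° − E)/0.0592 = 6(0.48 − 0.434)/0.0592 = 4.662, so Q = 4.59 × 10^4.
With Q = [Al³⁺]^2/[Mn²⁺]^3 and the known concentrations, [Al³⁺]^2 in the numerator gives [Al³⁺] = 7 × 10^-4 M.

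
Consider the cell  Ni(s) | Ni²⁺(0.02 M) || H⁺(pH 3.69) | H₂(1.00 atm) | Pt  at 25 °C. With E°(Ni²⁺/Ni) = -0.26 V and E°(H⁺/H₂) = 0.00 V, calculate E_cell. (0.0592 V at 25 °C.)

The hydrogen couple is the cathode, so E°_cell = 0.26 V; n = 2.
[H⁺] = 10^(−3.69) = 2 × 10^-4 M, and Q = [Ni²⁺]·P(H₂) / [H⁺]^2 = 4.8 × 10^5.
E = E° − (0.0592/2) log Q = 0.26 − (0.0592/2)(5.681) = 0.092 V.

0.092 V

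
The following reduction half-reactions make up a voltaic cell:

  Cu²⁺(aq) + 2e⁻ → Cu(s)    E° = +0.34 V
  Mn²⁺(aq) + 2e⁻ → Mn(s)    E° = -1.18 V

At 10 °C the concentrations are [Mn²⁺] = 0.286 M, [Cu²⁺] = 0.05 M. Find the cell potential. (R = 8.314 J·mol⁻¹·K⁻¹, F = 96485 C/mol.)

The Cu²⁺/Cu couple has the higher reduction potential and acts as the cathode, so E°_cell = +0.34 − (-1.18) = 1.52 V.
Balancing electrons gives n = 2; the reaction quotient is Q = [Mn²⁺]/[Cu²⁺] = 5.72.
E = E° − (RT/nF) ln Q = 1.52 − (8.314×283)/(2×96485) × (1.744) = 1.520 − 0.021 = 1.499 V.

1.50 V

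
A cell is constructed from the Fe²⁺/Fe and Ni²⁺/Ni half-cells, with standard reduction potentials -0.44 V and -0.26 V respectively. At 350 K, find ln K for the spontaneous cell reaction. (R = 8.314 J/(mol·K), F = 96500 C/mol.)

ln K = 11.9

E°_cell = -0.26 − (-0.44) = 0.18 V, with n = 2 electrons transferred.
At equilibrium E = 0, so the Nernst equation gives ln K = nFE°/RT = (2)(96500)(0.18)/((8.314)(350)) = 11.94.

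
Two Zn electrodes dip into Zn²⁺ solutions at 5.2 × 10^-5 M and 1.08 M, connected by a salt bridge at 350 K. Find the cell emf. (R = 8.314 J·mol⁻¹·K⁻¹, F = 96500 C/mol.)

0.15 V

Both half-cells are Zn²⁺/Zn, so E°_cell = 0. The concentrated side is the cathode; the cell reaction moves Zn²⁺ from high to low concentration with n = 2.
Q = [Zn²⁺]_dilute/[Zn²⁺]_conc = 5.2 × 10^-5/1.08 = 4.81 × 10^-5.
E = 0 − (RT/nF) ln Q = −((8.314×350)/(2×96500))(-9.941) = 0.1499 V.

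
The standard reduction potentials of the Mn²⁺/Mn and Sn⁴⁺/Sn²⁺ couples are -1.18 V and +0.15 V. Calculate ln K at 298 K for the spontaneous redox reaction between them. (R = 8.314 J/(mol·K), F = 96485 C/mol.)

E°_cell = +0.15 − (-1.18) = 1.33 V, with n = 2 electrons transferred.
At equilibrium E = 0, so the Nernst equation gives ln K = nFE°/RT = (2)(96485)(1.33)/((8.314)(298)) = 103.59.

ln K = 103.6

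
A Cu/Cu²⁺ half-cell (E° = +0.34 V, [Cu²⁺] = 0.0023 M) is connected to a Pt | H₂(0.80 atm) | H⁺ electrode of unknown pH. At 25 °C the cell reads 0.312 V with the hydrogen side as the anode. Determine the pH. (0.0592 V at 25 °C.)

E°_cell = 0.34 V and n = 2.
log Q = n(E° − E)/0.0592 = 2×(0.34 − 0.312)/0.0592 = 0.946.
With Q = [H⁺]^2 / ([Cu²⁺]·P(H₂)), solving for [H⁺] gives log[H⁺] = -0.895, so pH = 0.89.

pH = 0.89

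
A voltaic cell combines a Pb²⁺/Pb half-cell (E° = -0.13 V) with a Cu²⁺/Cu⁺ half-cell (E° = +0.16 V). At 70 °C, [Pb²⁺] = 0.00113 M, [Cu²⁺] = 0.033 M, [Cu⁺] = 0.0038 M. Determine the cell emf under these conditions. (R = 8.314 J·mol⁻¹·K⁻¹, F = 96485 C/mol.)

The Cu²⁺/Cu⁺ couple has the higher reduction potential and acts as the cathode, so E°_cell = +0.16 − (-0.13) = 0.29 V.
Balancing electrons gives n = 2; the reaction quotient is Q = [Pb²⁺]·[Cu⁺]^2/[Cu²⁺]^2 = 1.5 × 10^-5.
E = E° − (RT/nF) ln Q = 0.29 − (8.314×343)/(2×96485) × (-11.109) = 0.290 + 0.164 = 0.454 V.

0.454 V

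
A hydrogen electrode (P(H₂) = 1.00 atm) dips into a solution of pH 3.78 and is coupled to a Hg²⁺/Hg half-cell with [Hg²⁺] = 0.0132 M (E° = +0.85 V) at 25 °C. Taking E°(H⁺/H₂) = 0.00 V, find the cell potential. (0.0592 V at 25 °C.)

The Hg²⁺/Hg couple is the cathode, so E°_cell = 0.85 V; n = 2.
[H⁺] = 10^(−3.78) = 1.7 × 10^-4 M, and Q = [H⁺]^2 / ([Hg²⁺]·P(H₂)) = 2.09 × 10^-6.
E = E° − (0.0592/2) log Q = 0.85 − (0.0592/2)(-5.681) = 1.018 V.

1.02 V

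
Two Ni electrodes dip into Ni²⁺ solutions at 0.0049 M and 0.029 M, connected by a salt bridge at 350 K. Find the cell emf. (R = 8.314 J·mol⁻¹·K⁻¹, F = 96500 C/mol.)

Both half-cells are Ni²⁺/Ni, so E°_cell = 0. The concentrated side is the cathode; the cell reaction moves Ni²⁺ from high to low concentration with n = 2.
Q = [Ni²⁺]_dilute/[Ni²⁺]_conc = 0.0049/0.029 = 0.169.
E = 0 − (RT/nF) ln Q = −((8.314×350)/(2×96500))(-1.778) = 0.0268 V.

0.027 V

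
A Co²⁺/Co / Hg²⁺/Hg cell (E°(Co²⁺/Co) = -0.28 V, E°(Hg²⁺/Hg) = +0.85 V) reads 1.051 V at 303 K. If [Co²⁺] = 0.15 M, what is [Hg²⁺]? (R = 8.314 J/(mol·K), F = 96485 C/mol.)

From the Nernst equation, ln Q = nF(E° − E)/RT = 2×96485×(1.13 − 1.051)/(8.314×303) = 6.052, so Q = 425.
With Q = [Co²⁺]/[Hg²⁺] and the known concentrations, [Hg²⁺] in the denominator gives [Hg²⁺] = 3.5 × 10^-4 M.

3.5 × 10^-4 M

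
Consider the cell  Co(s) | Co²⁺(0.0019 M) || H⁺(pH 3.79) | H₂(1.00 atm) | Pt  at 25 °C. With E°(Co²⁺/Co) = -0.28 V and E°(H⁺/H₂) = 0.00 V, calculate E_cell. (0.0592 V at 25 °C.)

The hydrogen couple is the cathode, so E°_cell = 0.28 V; n = 2.
[H⁺] = 10^(−3.79) = 1.6 × 10^-4 M, and Q = [Co²⁺]·P(H₂) / [H⁺]^2 = 7.22 × 10^4.
E = E° − (0.0592/2) log Q = 0.28 − (0.0592/2)(4.859) = 0.136 V.

0.14 V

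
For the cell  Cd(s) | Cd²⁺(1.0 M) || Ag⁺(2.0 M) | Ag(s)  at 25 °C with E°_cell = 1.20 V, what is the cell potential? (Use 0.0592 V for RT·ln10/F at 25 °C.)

1.22 V

Balancing electrons gives n = 2; the reaction quotient is Q = [Cd²⁺]/[Ag⁺]^2 = 0.250.
At 25 °C, E = E° − (0.0592/n) log Q = 1.20 − (0.0592/2)(-0.602) = 1.200 + 0.018 = 1.218 V.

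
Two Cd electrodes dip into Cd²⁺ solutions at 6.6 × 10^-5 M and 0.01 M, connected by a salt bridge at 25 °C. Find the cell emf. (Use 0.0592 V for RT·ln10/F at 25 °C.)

Both half-cells are Cd²⁺/Cd, so E°_cell = 0. The concentrated side is the cathode; the cell reaction moves Cd²⁺ from high to low concentration with n = 2.
Q = [Cd²⁺]_dilute/[Cd²⁺]_conc = 6.6 × 10^-5/0.01 = 0.00660.
E = 0 − (0.0592/2) log Q = −(0.0592/2)(-2.180) = 0.0645 V.

0.065 V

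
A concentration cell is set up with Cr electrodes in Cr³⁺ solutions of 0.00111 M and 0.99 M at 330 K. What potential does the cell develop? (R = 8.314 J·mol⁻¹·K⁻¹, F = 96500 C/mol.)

0.064 V

Both half-cells are Cr³⁺/Cr, so E°_cell = 0. The concentrated side is the cathode; the cell reaction moves Cr³⁺ from high to low concentration with n = 3.
Q = [Cr³⁺]_dilute/[Cr³⁺]_conc = 0.00111/0.99 = 0.00112.
E = 0 − (RT/nF) ln Q = −((8.314×330)/(3×96500))(-6.793) = 0.0644 V.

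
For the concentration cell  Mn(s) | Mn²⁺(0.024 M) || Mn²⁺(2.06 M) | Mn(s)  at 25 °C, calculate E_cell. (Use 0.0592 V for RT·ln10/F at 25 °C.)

0.057 V

Both half-cells are Mn²⁺/Mn, so E°_cell = 0. The concentrated side is the cathode; the cell reaction moves Mn²⁺ from high to low concentration with n = 2.
Q = [Mn²⁺]_dilute/[Mn²⁺]_conc = 0.024/2.06 = 0.0117.
E = 0 − (0.0592/2) log Q = −(0.0592/2)(-1.934) = 0.0572 V.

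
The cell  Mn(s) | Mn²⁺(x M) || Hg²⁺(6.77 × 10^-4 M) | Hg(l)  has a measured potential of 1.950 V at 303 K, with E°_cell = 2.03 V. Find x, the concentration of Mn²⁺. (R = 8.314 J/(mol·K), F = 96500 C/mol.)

0.31 M

From the Nernst equation, ln Q = nF(E° − E)/RT = 2×96500×(2.03 − 1.950)/(8.314×303) = 6.129, so Q = 459.
With Q = [Mn²⁺]/[Hg²⁺] and the known concentrations, [Mn²⁺] in the numerator gives [Mn²⁺] = 0.31 M.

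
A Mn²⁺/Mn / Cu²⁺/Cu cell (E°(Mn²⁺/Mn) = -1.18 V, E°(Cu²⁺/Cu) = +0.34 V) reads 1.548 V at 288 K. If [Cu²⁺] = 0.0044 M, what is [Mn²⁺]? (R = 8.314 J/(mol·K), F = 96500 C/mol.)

4.6 × 10^-4 M

From the Nernst equation, ln Q = nF(E° − E)/RT = 2×96500×(1.52 − 1.548)/(8.314×288) = -2.257, so Q = 0.105.
With Q = [Mn²⁺]/[Cu²⁺] and the known concentrations, [Mn²⁺] in the numerator gives [Mn²⁺] = 4.6 × 10^-4 M.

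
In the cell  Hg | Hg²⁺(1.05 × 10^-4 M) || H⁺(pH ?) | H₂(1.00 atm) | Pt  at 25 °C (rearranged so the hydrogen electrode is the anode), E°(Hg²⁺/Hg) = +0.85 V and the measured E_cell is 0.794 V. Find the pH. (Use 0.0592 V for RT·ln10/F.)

pH = 1.04

E°_cell = 0.85 V and n = 2.
log Q = n(E° − E)/0.0592 = 2×(0.85 − 0.794)/0.0592 = 1.892.
With Q = [H⁺]^2 / ([Hg²⁺]·P(H₂)), solving for [H⁺] gives log[H⁺] = -1.043, so pH = 1.04.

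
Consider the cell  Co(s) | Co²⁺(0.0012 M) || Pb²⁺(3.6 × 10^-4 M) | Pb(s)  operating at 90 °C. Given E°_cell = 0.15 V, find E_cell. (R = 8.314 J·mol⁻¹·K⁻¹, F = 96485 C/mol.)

Balancing electrons gives n = 2; the reaction quotient is Q = [Co²⁺]/[Pb²⁺] = 3.33.
E = E° − (RT/nF) ln Q = 0.15 − (8.314×363)/(2×96485) × (1.204) = 0.150 − 0.019 = 0.131 V.

0.131 V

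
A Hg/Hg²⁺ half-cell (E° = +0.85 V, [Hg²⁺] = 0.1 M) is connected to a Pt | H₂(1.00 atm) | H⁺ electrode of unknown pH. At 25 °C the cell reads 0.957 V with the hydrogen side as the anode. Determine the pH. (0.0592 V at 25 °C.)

pH = 2.31

E°_cell = 0.85 V and n = 2.
log Q = n(E° − E)/0.0592 = 2×(0.85 − 0.957)/0.0592 = -3.615.
With Q = [H⁺]^2 / ([Hg²⁺]·P(H₂)), solving for [H⁺] gives log[H⁺] = -2.307, so pH = 2.31.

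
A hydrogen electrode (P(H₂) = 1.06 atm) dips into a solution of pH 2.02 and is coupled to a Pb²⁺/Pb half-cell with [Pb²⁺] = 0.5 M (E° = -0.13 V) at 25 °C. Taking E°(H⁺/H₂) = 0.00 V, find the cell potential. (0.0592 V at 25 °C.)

0.019 V

The hydrogen couple is the cathode, so E°_cell = 0.13 V; n = 2.
[H⁺] = 10^(−2.02) = 0.0095 M, and Q = [Pb²⁺]·P(H₂) / [H⁺]^2 = 5810.
E = E° − (0.0592/2) log Q = 0.13 − (0.0592/2)(3.764) = 0.019 V.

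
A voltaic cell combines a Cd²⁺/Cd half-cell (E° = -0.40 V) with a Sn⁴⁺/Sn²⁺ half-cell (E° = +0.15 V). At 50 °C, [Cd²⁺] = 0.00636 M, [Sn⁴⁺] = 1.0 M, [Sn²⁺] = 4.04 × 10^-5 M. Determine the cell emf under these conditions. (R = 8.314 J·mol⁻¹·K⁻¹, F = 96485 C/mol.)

The Sn⁴⁺/Sn²⁺ couple has the higher reduction potential and acts as the cathode, so E°_cell = +0.15 − (-0.40) = 0.55 V.
Balancing electrons gives n = 2; the reaction quotient is Q = [Cd²⁺]·[Sn²⁺]/[Sn⁴⁺] = 2.57 × 10^-7.
E = E° − (RT/nF) ln Q = 0.55 − (8.314×323)/(2×96485) × (-15.174) = 0.550 + 0.211 = 0.761 V.

0.761 V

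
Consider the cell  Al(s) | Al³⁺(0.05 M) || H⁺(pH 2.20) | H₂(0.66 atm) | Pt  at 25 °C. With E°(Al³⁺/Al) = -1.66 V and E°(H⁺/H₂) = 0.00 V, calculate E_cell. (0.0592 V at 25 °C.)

1.56 V

The hydrogen couple is the cathode, so E°_cell = 1.66 V; n = 6.
[H⁺] = 10^(−2.20) = 0.0063 M, and Q = [Al³⁺]^2·P(H₂)^3 / [H⁺]^6 = 1.14 × 10^10.
E = E° − (0.0592/6) log Q = 1.66 − (0.0592/6)(10.057) = 1.561 V.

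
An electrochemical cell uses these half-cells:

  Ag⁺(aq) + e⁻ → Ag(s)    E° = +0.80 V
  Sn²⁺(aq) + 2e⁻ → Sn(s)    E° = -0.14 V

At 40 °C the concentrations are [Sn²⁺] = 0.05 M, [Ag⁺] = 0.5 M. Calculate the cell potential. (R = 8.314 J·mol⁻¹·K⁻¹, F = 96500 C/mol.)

0.962 V

The Ag⁺/Ag couple has the higher reduction potential and acts as the cathode, so E°_cell = +0.80 − (-0.14) = 0.94 V.
Balancing electrons gives n = 2; the reaction quotient is Q = [Sn²⁺]/[Ag⁺]^2 = 0.200.
E = E° − (RT/nF) ln Q = 0.94 − (8.314×313)/(2×96500) × (-1.609) = 0.940 + 0.022 = 0.962 V.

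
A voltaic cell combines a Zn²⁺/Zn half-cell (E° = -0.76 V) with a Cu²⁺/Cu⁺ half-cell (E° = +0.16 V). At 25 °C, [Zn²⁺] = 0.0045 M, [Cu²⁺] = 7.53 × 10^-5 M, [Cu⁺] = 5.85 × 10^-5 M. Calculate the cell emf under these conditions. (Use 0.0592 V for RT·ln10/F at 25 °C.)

0.996 V

The Cu²⁺/Cu⁺ couple has the higher reduction potential and acts as the cathode, so E°_cell = +0.16 − (-0.76) = 0.92 V.
Balancing electrons gives n = 2; the reaction quotient is Q = [Zn²⁺]·[Cu⁺]^2/[Cu²⁺]^2 = 0.00272.
At 25 °C, E = E° − (0.0592/n) log Q = 0.92 − (0.0592/2)(-2.566) = 0.920 + 0.076 = 0.996 V.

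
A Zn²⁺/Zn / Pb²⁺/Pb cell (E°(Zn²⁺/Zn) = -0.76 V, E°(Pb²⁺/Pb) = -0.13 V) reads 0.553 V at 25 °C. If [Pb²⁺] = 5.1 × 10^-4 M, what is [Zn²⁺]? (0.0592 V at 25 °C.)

From the Nernst equation, log Q = n(E° − E)/0.0592 = 2(0.63 − 0.553)/0.0592 = 2.601, so Q = 399.
With Q = [Zn²⁺]/[Pb²⁺] and the known concentrations, [Zn²⁺] in the numerator gives [Zn²⁺] = 0.2 M.

0.2 M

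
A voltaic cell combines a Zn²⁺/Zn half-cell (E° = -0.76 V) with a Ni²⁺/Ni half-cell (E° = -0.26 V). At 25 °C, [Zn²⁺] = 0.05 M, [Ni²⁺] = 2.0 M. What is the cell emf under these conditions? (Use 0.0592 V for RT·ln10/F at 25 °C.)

0.547 V

The Ni²⁺/Ni couple has the higher reduction potential and acts as the cathode, so E°_cell = -0.26 − (-0.76) = 0.50 V.
Balancing electrons gives n = 2; the reaction quotient is Q = [Zn²⁺]/[Ni²⁺] = 0.0250.
At 25 °C, E = E° − (0.0592/n) log Q = 0.50 − (0.0592/2)(-1.602) = 0.500 + 0.047 = 0.547 V.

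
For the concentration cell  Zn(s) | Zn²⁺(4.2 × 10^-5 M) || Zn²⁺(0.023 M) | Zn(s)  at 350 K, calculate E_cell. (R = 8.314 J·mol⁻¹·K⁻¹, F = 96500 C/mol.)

0.095 V

Both half-cells are Zn²⁺/Zn, so E°_cell = 0. The concentrated side is the cathode; the cell reaction moves Zn²⁺ from high to low concentration with n = 2.
Q = [Zn²⁺]_dilute/[Zn²⁺]_conc = 4.2 × 10^-5/0.023 = 0.00183.
E = 0 − (RT/nF) ln Q = −((8.314×350)/(2×96500))(-6.306) = 0.0951 V.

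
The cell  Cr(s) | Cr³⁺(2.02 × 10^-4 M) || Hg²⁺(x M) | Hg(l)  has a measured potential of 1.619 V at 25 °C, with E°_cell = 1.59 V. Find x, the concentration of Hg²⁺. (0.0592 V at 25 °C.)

0.033 M

From the Nernst equation, log Q = n(E° − E)/0.0592 = 6(1.59 − 1.619)/0.0592 = -2.939, so Q = 0.00115.
With Q = [Cr³⁺]^2/[Hg²⁺]^3 and the known concentrations, [Hg²⁺]^3 in the denominator gives [Hg²⁺] = 0.033 M.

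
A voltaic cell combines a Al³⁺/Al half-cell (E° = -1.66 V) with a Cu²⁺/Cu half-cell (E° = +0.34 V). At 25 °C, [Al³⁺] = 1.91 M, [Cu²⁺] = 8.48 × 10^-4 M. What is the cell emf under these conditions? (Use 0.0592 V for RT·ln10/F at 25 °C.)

The Cu²⁺/Cu couple has the higher reduction potential and acts as the cathode, so E°_cell = +0.34 − (-1.66) = 2.00 V.
Balancing electrons gives n = 6; the reaction quotient is Q = [Al³⁺]^2/[Cu²⁺]^3 = 5.98 × 10^9.
At 25 °C, E = E° − (0.0592/n) log Q = 2.00 − (0.0592/6)(9.777) = 2.000 − 0.096 = 1.904 V.

1.90 V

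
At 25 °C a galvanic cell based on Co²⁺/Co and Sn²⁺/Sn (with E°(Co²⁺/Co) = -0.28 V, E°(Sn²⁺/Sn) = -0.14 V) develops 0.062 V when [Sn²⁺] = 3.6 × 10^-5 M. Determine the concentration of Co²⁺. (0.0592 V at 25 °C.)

0.016 M

From the Nernst equation, log Q = n(E° − E)/0.0592 = 2(0.14 − 0.062)/0.0592 = 2.635, so Q = 432.
With Q = [Co²⁺]/[Sn²⁺] and the known concentrations, [Co²⁺] in the numerator gives [Co²⁺] = 0.016 M.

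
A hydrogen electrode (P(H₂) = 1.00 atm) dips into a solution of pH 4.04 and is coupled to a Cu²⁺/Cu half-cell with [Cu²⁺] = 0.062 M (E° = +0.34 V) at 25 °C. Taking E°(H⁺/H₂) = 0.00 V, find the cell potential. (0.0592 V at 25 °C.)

0.54 V

The Cu²⁺/Cu couple is the cathode, so E°_cell = 0.34 V; n = 2.
[H⁺] = 10^(−4.04) = 9.1 × 10^-5 M, and Q = [H⁺]^2 / ([Cu²⁺]·P(H₂)) = 1.34 × 10^-7.
E = E° − (0.0592/2) log Q = 0.34 − (0.0592/2)(-6.872) = 0.543 V.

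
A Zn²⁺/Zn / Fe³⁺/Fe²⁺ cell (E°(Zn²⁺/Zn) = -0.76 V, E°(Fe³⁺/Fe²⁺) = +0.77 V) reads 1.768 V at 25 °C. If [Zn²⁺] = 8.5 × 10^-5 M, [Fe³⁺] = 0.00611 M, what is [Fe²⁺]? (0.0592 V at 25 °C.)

6.3 × 10^-5 M

From the Nernst equation, log Q = n(E° − E)/0.0592 = 2(1.53 − 1.768)/0.0592 = -8.041, so Q = 9.11 × 10^-9.
With Q = [Zn²⁺]·[Fe²⁺]^2/[Fe³⁺]^2 and the known concentrations, [Fe²⁺]^2 in the numerator gives [Fe²⁺] = 6.3 × 10^-5 M.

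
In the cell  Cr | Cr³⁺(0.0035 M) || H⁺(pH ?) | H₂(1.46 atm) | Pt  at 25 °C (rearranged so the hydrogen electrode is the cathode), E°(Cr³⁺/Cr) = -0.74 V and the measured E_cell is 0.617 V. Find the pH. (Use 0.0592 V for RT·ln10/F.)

E°_cell = 0.74 V and n = 6.
log Q = n(E° − E)/0.0592 = 6×(0.74 − 0.617)/0.0592 = 12.466.
With Q = [Cr³⁺]^2·P(H₂)^3 / [H⁺]^6, solving for [H⁺] gives log[H⁺] = -2.814, so pH = 2.81.

pH = 2.81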